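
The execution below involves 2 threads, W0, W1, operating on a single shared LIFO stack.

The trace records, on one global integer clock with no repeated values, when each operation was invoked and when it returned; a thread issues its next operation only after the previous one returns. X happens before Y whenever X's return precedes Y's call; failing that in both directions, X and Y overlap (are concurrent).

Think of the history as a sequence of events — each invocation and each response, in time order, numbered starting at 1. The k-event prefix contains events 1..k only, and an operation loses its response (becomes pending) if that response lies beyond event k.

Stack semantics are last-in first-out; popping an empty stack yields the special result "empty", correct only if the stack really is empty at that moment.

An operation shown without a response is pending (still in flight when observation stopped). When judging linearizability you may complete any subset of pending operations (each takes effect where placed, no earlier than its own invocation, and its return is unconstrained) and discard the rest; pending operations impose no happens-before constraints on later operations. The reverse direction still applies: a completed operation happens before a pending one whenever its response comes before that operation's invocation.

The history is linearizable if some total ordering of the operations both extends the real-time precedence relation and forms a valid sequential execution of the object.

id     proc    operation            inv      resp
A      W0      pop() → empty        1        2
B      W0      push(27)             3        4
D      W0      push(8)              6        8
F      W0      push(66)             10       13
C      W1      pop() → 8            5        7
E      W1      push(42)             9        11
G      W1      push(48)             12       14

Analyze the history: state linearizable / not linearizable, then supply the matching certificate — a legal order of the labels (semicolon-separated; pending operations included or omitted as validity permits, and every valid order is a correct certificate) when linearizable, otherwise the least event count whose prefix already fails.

step 1: A pop() → empty — stack <>
step 2: B push(27) — stack <27>
step 3: D push(8) — stack <27,8>
step 4: C pop() → 8 — stack <27>
step 5: E push(42) — stack <27,42>
step 6: F push(66) — stack <27,42,66>
step 7: G push(48) — stack <27,42,66,48>

linearizable — witness: A; B; D; C; E; F; G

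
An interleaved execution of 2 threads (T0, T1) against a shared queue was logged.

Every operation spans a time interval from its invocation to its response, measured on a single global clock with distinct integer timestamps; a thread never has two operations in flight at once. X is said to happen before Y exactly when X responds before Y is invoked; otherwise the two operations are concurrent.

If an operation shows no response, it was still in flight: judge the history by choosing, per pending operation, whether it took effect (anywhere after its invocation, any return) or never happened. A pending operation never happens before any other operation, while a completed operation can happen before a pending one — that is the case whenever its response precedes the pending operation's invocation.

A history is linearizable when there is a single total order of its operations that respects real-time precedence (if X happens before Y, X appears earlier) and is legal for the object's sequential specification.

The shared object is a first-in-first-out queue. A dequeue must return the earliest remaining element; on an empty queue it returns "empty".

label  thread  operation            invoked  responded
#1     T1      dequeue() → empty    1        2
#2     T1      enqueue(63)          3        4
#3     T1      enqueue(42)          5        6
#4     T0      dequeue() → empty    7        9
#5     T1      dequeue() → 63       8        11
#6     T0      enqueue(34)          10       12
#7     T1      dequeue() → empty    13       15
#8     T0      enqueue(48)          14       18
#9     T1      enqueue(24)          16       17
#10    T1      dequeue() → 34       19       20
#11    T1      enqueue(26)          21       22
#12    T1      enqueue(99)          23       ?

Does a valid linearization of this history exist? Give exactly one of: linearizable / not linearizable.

through event 8 a valid linearization exists; event 9 (#4 responding at time 9) ends that
exactly one order of the 4 completed ops respects real time; the queue replay fails
include/drop combinations of the 1 pending operation (#5) were all tried; none helps
take #1, #2, #3, #4 (pending dropped): step 4 already fails, because #4 dequeue() → empty cannot occur there

not linearizable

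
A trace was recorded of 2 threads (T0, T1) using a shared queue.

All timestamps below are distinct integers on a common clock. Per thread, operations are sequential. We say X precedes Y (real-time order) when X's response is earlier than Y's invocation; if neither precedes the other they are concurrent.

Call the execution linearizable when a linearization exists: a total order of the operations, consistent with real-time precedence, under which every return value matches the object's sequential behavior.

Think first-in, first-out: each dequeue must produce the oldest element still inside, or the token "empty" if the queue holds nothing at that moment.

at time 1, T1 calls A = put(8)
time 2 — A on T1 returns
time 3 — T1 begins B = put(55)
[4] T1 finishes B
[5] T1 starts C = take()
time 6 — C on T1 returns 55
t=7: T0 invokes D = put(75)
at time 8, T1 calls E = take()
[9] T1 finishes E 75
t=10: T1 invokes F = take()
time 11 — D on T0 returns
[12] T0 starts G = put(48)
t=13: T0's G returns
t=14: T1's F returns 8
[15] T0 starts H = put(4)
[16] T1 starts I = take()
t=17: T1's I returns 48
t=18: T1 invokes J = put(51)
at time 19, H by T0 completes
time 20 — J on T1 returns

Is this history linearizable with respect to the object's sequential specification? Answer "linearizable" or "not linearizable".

not linearizable

through event 5 a valid linearization exists; event 6 (C responding at time 6) ends that
one real-time candidate order over the 3 completed operations — the queue replay rejects it
for example A, B, C fails at step 3: C take() → 55 is not legal there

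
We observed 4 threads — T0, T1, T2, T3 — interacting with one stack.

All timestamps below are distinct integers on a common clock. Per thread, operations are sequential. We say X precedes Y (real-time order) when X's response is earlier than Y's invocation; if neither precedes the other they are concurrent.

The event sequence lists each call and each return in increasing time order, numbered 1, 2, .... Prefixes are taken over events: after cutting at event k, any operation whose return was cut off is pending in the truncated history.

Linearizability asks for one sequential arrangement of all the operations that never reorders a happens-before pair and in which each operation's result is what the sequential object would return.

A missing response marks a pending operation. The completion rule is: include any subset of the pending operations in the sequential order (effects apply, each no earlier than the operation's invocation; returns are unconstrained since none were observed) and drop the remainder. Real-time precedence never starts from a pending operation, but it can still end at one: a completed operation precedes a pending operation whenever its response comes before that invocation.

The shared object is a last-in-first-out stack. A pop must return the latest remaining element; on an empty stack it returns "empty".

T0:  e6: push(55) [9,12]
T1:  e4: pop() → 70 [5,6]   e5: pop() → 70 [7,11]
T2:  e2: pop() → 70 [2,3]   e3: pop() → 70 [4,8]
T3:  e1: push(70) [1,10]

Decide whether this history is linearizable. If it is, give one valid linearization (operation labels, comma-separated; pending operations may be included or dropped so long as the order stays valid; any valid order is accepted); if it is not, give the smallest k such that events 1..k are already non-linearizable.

not linearizable — minimal violating prefix: 6 events

already the first 6 events (up to e4's response at time 6) admit no linearization; the first 5 still do
exactly one order of the 2 completed ops respects real time; the stack replay fails
completion choices over the 2 pending operations (e1, e3) were checked; none helps
take e2, e4 (pending dropped): step 1 already fails, because e2 pop() → 70 cannot occur there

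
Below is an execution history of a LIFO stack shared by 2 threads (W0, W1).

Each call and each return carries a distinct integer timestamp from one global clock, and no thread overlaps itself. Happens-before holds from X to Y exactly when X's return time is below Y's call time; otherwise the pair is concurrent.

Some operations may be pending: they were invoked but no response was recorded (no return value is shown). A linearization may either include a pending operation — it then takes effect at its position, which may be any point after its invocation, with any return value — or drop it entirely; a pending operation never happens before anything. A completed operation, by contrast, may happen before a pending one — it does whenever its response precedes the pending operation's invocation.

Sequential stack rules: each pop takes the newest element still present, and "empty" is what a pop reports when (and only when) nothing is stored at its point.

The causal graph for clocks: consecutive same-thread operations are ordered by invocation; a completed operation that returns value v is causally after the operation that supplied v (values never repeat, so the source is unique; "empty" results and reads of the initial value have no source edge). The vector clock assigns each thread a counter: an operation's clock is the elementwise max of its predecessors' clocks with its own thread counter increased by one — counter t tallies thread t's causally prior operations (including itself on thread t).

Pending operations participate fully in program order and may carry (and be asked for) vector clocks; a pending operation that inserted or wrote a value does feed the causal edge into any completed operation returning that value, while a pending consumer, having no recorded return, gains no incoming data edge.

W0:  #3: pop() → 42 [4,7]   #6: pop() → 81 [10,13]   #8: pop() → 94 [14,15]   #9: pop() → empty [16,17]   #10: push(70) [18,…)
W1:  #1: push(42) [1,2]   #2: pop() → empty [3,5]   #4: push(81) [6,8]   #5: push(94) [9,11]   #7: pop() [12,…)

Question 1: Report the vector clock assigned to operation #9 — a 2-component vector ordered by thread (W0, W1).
Answer: (4, 4)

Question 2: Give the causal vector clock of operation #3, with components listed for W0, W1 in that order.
Answer: (1, 1)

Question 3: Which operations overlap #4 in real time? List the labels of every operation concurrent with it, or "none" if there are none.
Answer: #3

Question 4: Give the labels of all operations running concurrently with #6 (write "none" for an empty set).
Answer: #5, #7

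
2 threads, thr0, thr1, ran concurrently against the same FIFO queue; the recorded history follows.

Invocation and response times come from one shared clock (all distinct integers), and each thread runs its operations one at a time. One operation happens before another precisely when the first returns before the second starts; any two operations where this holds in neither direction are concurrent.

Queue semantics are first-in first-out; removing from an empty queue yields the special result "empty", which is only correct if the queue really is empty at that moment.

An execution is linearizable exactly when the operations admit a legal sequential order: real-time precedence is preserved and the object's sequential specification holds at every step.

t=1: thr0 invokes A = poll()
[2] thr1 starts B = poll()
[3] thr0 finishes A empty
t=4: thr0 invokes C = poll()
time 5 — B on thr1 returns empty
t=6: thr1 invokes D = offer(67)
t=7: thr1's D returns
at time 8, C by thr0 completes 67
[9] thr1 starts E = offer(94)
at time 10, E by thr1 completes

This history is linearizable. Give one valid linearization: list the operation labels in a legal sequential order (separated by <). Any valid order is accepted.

1. A poll() → empty, leaving queue <>
2. B poll() → empty, leaving queue <>
3. D offer(67), leaving queue <67>
4. C poll() → 67, leaving queue <>
5. E offer(94), leaving queue <94>

A < B < D < C < E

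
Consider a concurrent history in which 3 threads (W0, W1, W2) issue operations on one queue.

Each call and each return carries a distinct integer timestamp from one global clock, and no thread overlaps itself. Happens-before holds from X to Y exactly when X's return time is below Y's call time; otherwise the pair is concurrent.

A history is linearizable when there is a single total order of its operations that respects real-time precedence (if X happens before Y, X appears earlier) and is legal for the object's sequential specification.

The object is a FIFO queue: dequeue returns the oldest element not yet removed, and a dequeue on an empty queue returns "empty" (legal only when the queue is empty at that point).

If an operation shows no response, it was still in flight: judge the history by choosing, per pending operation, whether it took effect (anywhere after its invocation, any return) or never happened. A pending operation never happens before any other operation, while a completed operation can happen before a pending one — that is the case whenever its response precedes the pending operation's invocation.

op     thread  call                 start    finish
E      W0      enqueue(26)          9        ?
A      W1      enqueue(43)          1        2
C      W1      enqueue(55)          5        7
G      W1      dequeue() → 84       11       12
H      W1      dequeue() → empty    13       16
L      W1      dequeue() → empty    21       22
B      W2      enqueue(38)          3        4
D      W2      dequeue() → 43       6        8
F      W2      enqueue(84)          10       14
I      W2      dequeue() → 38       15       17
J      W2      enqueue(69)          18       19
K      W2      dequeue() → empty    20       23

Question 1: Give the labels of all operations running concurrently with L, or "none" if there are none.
concurrent with L ([21,22]): every op whose interval crosses 21..22
A [1,2]: before
B [3,4]: before
C [5,7]: before
D [6,8]: before
E [9,…): concurrent
F [10,14]: before
G [11,12]: before
H [13,16]: before
I [15,17]: before
J [18,19]: before
K [20,23]: concurrent

E, K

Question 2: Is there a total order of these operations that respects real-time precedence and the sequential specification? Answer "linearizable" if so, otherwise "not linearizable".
cut after 11 events: linearizable; cut after 12 events (G responds, time 12): not linearizable
the 5 completed operations admit 2 real-time orders; each fails the queue replay
no completion choice of the 2 pending operations (E, F) rescues it — every subset was tried
sample order A, B, C, D, G (pending dropped) stalls at step 5 — G dequeue() → 84 has no legal effect
sample order A, B, D, C, G (pending dropped) stalls at step 5 — G dequeue() → 84 has no legal effect

not linearizable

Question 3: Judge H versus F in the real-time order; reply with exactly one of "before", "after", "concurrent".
H spans [13,16], F spans [10,14]
the intervals overlap in both directions

concurrent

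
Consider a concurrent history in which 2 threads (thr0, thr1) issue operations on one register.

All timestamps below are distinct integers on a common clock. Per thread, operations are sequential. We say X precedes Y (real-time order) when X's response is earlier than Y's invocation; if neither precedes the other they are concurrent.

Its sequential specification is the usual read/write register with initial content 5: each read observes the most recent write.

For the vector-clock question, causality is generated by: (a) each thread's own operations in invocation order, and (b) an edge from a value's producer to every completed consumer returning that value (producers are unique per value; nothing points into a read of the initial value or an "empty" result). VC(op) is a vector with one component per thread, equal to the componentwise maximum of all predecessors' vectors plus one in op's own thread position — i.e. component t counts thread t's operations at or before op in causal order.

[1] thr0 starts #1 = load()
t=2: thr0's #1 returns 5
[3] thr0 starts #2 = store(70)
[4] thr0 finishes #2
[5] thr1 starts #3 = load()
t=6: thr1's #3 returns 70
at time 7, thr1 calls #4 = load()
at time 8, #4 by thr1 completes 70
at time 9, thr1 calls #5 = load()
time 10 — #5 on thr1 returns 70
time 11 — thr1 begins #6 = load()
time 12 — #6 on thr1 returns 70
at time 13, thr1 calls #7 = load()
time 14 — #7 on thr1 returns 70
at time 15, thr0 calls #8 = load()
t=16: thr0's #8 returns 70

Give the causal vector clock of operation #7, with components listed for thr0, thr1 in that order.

no predecessors for #1 (invoked 1): thr0 increments from zero → (1, 0)
#2, invoked 3, takes VC(#1)=(1, 0) under max, adds 1 for thr0 → (2, 0)
#3, invoked 5, takes VC(#2)=(2, 0) under max, adds 1 for thr1 → (2, 1)
#8, invoked 15, takes VC(#2)=(2, 0) under max, adds 1 for thr0 → (3, 0)
#4, invoked 7, takes VC(#2)=(2, 0), VC(#3)=(2, 1) under max, adds 1 for thr1 → (2, 2)
#5, invoked 9, takes VC(#2)=(2, 0), VC(#4)=(2, 2) under max, adds 1 for thr1 → (2, 3)
#6, invoked 11, takes VC(#2)=(2, 0), VC(#5)=(2, 3) under max, adds 1 for thr1 → (2, 4)
#7, invoked 13, takes VC(#2)=(2, 0), VC(#6)=(2, 4) under max, adds 1 for thr1 → (2, 5)
target: VC(#7) = (2, 5)

(2, 5)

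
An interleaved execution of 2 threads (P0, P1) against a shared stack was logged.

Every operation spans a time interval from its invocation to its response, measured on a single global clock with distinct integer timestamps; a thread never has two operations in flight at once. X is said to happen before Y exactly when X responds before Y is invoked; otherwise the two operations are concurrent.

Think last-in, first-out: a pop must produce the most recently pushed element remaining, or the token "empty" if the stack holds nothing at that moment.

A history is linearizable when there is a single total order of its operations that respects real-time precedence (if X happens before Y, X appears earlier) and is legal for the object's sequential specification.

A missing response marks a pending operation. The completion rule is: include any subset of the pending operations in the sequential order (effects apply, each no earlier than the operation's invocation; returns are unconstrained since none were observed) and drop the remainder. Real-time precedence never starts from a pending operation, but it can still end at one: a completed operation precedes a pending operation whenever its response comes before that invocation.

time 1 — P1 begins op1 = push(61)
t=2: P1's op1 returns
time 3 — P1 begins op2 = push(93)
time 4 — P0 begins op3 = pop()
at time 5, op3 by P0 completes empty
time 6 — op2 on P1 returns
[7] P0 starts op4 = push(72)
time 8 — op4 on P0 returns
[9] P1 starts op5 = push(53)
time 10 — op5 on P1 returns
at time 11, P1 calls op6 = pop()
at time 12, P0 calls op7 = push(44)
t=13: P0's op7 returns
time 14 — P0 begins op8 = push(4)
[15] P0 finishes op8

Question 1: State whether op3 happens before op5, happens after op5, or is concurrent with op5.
Answer: before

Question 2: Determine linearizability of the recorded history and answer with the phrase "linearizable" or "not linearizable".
the violation lands at event 5, op3's response at time 5: events 1..4 linearize, events 1..5 do not
one real-time candidate order over the 2 completed operations — the stack replay rejects it
including or dropping the 1 pending operation (op2) in any combination fails
take op1, op3 (pending dropped): step 2 already fails, because op3 pop() → empty cannot occur there

not linearizable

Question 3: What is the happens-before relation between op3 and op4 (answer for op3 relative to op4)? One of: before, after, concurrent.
Answer: before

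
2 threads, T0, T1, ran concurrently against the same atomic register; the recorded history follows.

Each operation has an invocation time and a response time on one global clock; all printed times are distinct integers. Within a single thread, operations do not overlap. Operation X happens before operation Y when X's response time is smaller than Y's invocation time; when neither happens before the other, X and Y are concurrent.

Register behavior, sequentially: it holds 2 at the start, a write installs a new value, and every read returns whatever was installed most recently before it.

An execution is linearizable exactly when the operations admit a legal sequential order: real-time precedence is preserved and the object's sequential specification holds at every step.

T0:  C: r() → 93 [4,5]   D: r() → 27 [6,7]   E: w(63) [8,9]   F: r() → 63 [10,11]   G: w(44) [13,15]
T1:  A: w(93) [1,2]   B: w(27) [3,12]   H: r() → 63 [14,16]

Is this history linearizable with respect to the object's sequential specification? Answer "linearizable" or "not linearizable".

linearizable

witness order: A, C, B, D, E, F, H, G
1. A w(93), leaving value 93
2. C r() → 93, leaving value 93
3. B w(27), leaving value 27
4. D r() → 27, leaving value 27
5. E w(63), leaving value 63
6. F r() → 63, leaving value 63
7. H r() → 63, leaving value 63
8. G w(44), leaving value 44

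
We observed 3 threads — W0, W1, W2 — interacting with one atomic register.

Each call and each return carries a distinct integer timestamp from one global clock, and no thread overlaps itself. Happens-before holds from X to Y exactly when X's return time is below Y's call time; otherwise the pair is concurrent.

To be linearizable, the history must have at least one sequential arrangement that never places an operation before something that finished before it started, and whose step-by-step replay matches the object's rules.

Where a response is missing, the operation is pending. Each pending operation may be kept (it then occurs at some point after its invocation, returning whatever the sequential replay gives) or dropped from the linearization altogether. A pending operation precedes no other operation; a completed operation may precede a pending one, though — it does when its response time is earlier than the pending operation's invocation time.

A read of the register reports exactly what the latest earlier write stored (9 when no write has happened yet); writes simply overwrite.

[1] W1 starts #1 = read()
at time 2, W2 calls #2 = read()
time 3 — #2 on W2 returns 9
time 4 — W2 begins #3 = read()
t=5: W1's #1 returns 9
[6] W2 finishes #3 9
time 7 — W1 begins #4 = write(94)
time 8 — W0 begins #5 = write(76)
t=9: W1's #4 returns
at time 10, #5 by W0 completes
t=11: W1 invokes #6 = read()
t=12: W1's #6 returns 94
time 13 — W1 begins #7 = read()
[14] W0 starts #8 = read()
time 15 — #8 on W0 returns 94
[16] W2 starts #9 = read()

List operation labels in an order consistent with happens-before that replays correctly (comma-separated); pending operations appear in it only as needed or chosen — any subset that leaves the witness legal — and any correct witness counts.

after step 1 (#1 read() → 9): value 9
after step 2 (#2 read() → 9): value 9
after step 3 (#3 read() → 9): value 9
after step 4 (#5 write(76)): value 76
after step 5 (#4 write(94)): value 94
after step 6 (#6 read() → 94): value 94
after step 7 (#7 read() (pending, included)): value 94
after step 8 (#8 read() → 94): value 94

#1, #2, #3, #5, #4, #6, #7, #8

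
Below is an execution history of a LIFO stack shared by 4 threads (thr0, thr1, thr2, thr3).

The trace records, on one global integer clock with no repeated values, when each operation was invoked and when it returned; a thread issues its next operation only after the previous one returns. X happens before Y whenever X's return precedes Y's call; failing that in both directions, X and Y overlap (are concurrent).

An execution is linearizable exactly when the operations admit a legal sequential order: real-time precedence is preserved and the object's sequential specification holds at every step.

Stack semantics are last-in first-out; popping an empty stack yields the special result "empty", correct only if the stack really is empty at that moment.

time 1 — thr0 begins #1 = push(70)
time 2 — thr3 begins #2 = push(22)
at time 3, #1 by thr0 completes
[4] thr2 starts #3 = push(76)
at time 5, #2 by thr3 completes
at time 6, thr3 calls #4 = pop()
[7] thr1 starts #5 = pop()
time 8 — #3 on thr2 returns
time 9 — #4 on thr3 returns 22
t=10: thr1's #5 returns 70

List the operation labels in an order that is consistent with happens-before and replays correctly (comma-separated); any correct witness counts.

#1, #2, #4, #5, #3

1. #1 push(70), leaving stack <70>
2. #2 push(22), leaving stack <70,22>
3. #4 pop() → 22, leaving stack <70>
4. #5 pop() → 70, leaving stack <>
5. #3 push(76), leaving stack <76>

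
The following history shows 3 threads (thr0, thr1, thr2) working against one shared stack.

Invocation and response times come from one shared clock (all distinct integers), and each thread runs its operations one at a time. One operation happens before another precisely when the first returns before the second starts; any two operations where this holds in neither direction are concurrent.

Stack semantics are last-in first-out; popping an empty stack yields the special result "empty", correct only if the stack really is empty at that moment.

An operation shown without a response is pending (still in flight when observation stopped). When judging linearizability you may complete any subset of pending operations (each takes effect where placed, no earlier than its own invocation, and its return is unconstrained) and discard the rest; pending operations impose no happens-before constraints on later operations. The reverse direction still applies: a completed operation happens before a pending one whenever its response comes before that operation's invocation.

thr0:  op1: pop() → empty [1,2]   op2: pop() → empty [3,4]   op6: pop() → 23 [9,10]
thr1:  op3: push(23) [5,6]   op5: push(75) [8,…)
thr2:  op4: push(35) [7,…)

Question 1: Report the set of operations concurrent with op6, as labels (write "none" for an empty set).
op4, op5

op6 spans [9,10]; an op avoiding the whole window 9..10 is ordered, any other is concurrent
op1 [1,2]: before
op2 [3,4]: before
op3 [5,6]: before
op4 [7,…): concurrent
op5 [8,…): concurrent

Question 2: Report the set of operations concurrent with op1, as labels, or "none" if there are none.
none

concurrent with op1 ([1,2]): every op whose interval crosses 1..2
op2 [3,4]: after
op3 [5,6]: after
op4 [7,…): after
op5 [8,…): after
op6 [9,10]: after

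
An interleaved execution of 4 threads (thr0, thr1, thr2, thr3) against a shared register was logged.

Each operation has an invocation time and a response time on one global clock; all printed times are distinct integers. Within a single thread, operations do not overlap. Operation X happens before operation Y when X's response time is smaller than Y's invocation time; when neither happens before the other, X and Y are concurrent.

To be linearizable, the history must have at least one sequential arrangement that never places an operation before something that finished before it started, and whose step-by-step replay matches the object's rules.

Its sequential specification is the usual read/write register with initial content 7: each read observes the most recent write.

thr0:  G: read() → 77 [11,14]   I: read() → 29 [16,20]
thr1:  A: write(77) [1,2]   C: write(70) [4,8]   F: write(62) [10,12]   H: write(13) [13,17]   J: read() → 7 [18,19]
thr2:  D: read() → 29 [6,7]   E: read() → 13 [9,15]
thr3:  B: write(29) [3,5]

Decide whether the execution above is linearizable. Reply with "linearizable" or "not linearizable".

not linearizable

the violation lands at event 14, G's response at time 14: events 1..13 linearize, events 1..14 do not
6 orders of the 6 completed register ops respect real time; none is legal
no completion choice of the 2 pending operations (E, H) rescues it — every subset was tried
for example A, B, C, D, F, G (pending dropped) fails at step 4: D read() → 29 is not legal there
for example A, B, C, D, G, F (pending dropped) fails at step 4: D read() → 29 is not legal there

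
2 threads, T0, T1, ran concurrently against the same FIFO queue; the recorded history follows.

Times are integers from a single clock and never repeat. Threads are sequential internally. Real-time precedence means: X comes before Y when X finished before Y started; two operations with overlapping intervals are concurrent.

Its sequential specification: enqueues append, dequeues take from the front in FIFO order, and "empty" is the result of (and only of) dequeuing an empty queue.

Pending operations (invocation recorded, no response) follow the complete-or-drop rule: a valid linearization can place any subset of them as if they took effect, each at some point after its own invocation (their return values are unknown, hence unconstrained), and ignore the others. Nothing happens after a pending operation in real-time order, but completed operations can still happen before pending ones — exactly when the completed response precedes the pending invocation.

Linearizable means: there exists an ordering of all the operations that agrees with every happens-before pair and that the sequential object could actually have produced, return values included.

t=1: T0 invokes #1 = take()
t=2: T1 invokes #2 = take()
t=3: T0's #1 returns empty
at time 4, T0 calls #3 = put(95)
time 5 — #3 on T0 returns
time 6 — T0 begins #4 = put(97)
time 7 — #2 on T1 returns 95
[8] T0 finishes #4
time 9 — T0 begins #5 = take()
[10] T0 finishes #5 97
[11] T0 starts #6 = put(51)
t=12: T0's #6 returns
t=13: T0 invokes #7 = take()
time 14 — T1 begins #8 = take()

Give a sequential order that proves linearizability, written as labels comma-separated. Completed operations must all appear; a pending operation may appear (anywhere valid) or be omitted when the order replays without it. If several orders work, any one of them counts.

step 1: #1 take() → empty — queue <>
step 2: #3 put(95) — queue <95>
step 3: #2 take() → 95 — queue <>
step 4: #4 put(97) — queue <97>
step 5: #5 take() → 97 — queue <>
step 6: #6 put(51) — queue <51>

#1, #3, #2, #4, #5, #6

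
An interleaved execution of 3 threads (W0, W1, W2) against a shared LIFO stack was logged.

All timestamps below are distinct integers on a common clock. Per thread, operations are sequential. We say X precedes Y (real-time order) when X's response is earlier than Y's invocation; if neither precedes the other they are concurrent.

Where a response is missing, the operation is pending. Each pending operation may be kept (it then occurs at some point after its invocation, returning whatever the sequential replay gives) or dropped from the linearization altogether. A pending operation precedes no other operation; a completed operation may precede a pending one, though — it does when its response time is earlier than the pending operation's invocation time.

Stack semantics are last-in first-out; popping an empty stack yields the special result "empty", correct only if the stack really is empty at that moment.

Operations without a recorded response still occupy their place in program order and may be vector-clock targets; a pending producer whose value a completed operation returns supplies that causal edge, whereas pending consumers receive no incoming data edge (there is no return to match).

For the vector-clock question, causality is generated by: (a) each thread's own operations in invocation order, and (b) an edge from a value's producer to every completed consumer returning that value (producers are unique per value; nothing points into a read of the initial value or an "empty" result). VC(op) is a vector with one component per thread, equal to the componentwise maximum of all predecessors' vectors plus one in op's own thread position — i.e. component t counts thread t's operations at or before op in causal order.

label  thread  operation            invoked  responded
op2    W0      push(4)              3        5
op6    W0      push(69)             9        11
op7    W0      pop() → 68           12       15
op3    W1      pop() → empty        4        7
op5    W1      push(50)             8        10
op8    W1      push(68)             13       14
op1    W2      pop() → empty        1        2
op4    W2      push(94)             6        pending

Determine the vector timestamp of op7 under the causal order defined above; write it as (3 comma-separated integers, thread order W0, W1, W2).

VC(op1, invoked at 1): no causal predecessors; +1 on W2 → (0, 0, 1)
VC(op3, invoked at 4): no causal predecessors; +1 on W1 → (0, 1, 0)
VC(op2, invoked at 3): no causal predecessors; +1 on W0 → (1, 0, 0)
op4 (invocation 6): componentwise max over VC(op1)=(0, 0, 1), +1 at W2, giving (0, 0, 2)
op5 (invocation 8): componentwise max over VC(op3)=(0, 1, 0), +1 at W1, giving (0, 2, 0)
op6 (invocation 9): componentwise max over VC(op2)=(1, 0, 0), +1 at W0, giving (2, 0, 0)
op8 (invocation 13): componentwise max over VC(op5)=(0, 2, 0), +1 at W1, giving (0, 3, 0)
op7 (invocation 12): componentwise max over VC(op6)=(2, 0, 0), VC(op8)=(0, 3, 0), +1 at W0, giving (3, 3, 0)
target: VC(op7) = (3, 3, 0)

(3, 3, 0)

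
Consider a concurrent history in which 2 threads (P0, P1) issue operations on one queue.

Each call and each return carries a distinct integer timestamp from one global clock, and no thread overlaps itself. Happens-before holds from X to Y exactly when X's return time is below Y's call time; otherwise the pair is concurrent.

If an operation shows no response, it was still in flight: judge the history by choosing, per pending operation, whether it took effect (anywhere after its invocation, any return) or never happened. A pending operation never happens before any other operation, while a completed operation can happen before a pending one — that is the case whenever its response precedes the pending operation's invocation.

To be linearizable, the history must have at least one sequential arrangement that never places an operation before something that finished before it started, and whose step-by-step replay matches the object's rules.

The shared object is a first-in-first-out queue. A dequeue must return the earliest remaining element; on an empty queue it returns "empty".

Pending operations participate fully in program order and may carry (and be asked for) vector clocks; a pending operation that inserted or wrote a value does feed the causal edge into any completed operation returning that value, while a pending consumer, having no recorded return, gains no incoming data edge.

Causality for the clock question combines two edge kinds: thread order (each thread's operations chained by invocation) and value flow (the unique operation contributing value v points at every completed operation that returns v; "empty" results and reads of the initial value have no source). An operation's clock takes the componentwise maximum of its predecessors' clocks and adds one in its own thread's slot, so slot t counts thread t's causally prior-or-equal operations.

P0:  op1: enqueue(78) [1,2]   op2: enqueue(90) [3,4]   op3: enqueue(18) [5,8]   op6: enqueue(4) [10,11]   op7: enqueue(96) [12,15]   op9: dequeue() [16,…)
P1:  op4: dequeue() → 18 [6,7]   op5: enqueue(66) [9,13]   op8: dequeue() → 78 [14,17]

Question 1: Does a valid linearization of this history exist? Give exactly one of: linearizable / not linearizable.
the violation lands at event 7, op4's response at time 7: events 1..6 linearize, events 1..7 do not
exactly one order of the 3 completed ops respects real time; the queue replay fails
completion choices over the 1 pending operation (op3) were checked; none helps
one such order, op1, op2, op4 (pending dropped), breaks at step 3 where op4 dequeue() → 18 is illegal

not linearizable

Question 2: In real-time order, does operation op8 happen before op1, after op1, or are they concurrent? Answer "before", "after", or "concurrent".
Answer: after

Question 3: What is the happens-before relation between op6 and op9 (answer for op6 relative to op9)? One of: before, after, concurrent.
Answer: before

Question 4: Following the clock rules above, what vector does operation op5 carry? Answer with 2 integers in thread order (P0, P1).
Answer: (3, 2)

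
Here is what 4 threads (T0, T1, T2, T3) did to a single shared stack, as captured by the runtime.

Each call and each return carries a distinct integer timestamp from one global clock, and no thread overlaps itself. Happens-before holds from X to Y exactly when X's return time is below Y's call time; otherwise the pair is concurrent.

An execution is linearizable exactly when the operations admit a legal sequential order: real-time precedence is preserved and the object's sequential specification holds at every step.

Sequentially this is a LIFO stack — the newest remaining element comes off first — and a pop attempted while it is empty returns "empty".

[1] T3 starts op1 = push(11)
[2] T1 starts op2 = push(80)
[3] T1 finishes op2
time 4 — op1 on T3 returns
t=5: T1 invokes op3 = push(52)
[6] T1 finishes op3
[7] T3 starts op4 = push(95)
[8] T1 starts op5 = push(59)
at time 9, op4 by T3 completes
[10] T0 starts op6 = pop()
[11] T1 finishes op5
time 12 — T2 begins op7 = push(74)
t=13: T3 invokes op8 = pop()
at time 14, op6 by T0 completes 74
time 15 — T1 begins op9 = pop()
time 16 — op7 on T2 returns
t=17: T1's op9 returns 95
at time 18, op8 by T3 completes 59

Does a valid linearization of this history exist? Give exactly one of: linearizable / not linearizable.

linearizable

witness order: op1, op2, op3, op4, op5, op7, op6, op8, op9
after step 1 (op1 push(11)): stack <11>
after step 2 (op2 push(80)): stack <11,80>
after step 3 (op3 push(52)): stack <11,80,52>
after step 4 (op4 push(95)): stack <11,80,52,95>
after step 5 (op5 push(59)): stack <11,80,52,95,59>
after step 6 (op7 push(74)): stack <11,80,52,95,59,74>
after step 7 (op6 pop() → 74): stack <11,80,52,95,59>
after step 8 (op8 pop() → 59): stack <11,80,52,95>
after step 9 (op9 pop() → 95): stack <11,80,52>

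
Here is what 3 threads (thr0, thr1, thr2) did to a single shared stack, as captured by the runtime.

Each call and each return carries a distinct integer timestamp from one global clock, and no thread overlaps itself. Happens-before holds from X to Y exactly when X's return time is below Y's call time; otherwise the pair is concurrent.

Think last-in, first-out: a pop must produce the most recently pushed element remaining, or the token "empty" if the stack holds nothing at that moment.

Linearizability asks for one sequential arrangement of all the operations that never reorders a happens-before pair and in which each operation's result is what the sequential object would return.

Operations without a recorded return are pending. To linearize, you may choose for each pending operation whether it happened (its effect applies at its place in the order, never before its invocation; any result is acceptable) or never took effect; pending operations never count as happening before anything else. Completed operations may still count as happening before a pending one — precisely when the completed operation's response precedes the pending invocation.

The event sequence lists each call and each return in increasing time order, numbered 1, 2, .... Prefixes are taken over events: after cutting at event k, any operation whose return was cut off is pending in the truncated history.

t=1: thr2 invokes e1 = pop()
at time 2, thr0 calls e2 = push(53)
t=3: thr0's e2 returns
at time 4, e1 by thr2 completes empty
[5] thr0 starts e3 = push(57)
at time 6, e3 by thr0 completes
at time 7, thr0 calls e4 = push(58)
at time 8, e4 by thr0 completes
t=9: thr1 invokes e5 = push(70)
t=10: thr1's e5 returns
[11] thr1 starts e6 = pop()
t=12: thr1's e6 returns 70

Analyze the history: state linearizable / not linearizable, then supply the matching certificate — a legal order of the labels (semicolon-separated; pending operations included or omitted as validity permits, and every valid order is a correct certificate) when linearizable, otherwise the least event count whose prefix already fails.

after step 1 (e1 pop() → empty): stack <>
after step 2 (e2 push(53)): stack <53>
after step 3 (e3 push(57)): stack <53,57>
after step 4 (e4 push(58)): stack <53,57,58>
after step 5 (e5 push(70)): stack <53,57,58,70>
after step 6 (e6 pop() → 70): stack <53,57,58>

linearizable — witness: e1; e2; e3; e4; e5; e6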